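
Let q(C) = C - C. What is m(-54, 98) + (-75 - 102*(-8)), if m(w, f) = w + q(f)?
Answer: 687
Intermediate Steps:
q(C) = 0
m(w, f) = w (m(w, f) = w + 0 = w)
m(-54, 98) + (-75 - 102*(-8)) = -54 + (-75 - 102*(-8)) = -54 + (-75 + 816) = -54 + 741 = 687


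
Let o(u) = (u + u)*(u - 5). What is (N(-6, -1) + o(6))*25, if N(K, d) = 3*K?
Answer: -150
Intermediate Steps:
o(u) = 2*u*(-5 + u) (o(u) = (2*u)*(-5 + u) = 2*u*(-5 + u))
(N(-6, -1) + o(6))*25 = (3*(-6) + 2*6*(-5 + 6))*25 = (-18 + 2*6*1)*25 = (-18 + 12)*25 = -6*25 = -150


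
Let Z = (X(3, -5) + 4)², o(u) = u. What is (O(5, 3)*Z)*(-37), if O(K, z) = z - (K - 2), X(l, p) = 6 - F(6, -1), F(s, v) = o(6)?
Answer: 0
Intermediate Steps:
F(s, v) = 6
X(l, p) = 0 (X(l, p) = 6 - 1*6 = 6 - 6 = 0)
O(K, z) = 2 + z - K (O(K, z) = z - (-2 + K) = z + (2 - K) = 2 + z - K)
Z = 16 (Z = (0 + 4)² = 4² = 16)
(O(5, 3)*Z)*(-37) = ((2 + 3 - 1*5)*16)*(-37) = ((2 + 3 - 5)*16)*(-37) = (0*16)*(-37) = 0*(-37) = 0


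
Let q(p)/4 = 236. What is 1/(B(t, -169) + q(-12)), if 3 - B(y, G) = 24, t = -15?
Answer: 1/923 ≈ 0.0010834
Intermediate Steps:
q(p) = 944 (q(p) = 4*236 = 944)
B(y, G) = -21 (B(y, G) = 3 - 1*24 = 3 - 24 = -21)
1/(B(t, -169) + q(-12)) = 1/(-21 + 944) = 1/923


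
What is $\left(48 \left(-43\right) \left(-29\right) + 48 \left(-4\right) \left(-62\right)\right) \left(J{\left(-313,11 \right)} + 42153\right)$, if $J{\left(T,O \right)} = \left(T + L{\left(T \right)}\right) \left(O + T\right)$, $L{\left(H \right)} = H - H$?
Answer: $9808085040$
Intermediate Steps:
$L{\left(H \right)} = 0$
$J{\left(T,O \right)} = T \left(O + T\right)$ ($J{\left(T,O \right)} = \left(T + 0\right) \left(O + T\right) = T \left(O + T\right)$)
$\left(48 \left(-43\right) \left(-29\right) + 48 \left(-4\right) \left(-62\right)\right) \left(J{\left(-313,11 \right)} + 42153\right) = \left(48 \left(-43\right) \left(-29\right) + 48 \left(-4\right) \left(-62\right)\right) \left(- 313 \left(11 - 313\right) + 42153\right) = \left(\left(-2064\right) \left(-29\right) - -11904\right) \left(\left(-313\right) \left(-302\right) + 42153\right) = \left(59856 + 11904\right) \left(94526 + 42153\right) = 71760 \cdot 136679 = 9808085040$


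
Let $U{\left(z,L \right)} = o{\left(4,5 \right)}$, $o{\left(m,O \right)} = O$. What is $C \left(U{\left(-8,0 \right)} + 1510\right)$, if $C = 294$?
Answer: $445410$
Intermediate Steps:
$U{\left(z,L \right)} = 5$
$C \left(U{\left(-8,0 \right)} + 1510\right) = 294 \left(5 + 1510\right) = 294 \cdot 1515 = 445410$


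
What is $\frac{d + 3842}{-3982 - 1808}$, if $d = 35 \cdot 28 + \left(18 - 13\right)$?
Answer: $- \frac{1609}{1930} \approx -0.83368$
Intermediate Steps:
$d = 985$ ($d = 980 + 5 = 985$)
$\frac{d + 3842}{-3982 - 1808} = \frac{985 + 3842}{-3982 - 1808} = \frac{4827}{-5790} = 4827 \left(- \frac{1}{5790}\right) = - \frac{1609}{1930}$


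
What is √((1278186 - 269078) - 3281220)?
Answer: 4*I*√142007 ≈ 1507.4*I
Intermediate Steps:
√((1278186 - 269078) - 3281220) = √(1009108 - 3281220) = √(-2272112) = 4*I*√142007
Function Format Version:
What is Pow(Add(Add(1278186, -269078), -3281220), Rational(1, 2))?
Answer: Mul(4, I, Pow(142007, Rational(1, 2))) ≈ Mul(1507.4, I)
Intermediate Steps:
Pow(Add(Add(1278186, -269078), -3281220), Rational(1, 2)) = Pow(Add(1009108, -3281220), Rational(1, 2)) = Pow(-2272112, Rational(1, 2)) = Mul(4, I, Pow(142007, Rational(1, 2)))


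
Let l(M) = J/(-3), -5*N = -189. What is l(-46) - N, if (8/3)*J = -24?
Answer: -174/5 ≈ -34.800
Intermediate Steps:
N = 189/5 (N = -1/5*(-189) = 189/5 ≈ 37.800)
J = -9 (J = (3/8)*(-24) = -9)
l(M) = 3 (l(M) = -9/(-3) = -9*(-1/3) = 3)
l(-46) - N = 3 - 1*189/5 = 3 - 189/5 = -174/5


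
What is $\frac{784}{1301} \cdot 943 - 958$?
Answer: $- \frac{507046}{1301} \approx -389.74$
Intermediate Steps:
$\frac{784}{1301} \cdot 943 - 958 = \frac{739312}{1301} - 958 = - \frac{507046}{1301}$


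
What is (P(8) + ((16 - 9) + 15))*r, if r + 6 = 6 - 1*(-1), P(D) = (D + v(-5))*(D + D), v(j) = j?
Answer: 70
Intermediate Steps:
P(D) = 2*D*(-5 + D) (P(D) = (D - 5)*(D + D) = (-5 + D)*(2*D) = 2*D*(-5 + D))
r = 1 (r = -6 + (6 - 1*(-1)) = -6 + (6 + 1) = -6 + 7 = 1)
(P(8) + ((16 - 9) + 15))*r = (2*8*(-5 + 8) + ((16 - 9) + 15))*1 = (2*8*3 + (7 + 15))*1 = (48 + 22)*1 = 70*1 = 70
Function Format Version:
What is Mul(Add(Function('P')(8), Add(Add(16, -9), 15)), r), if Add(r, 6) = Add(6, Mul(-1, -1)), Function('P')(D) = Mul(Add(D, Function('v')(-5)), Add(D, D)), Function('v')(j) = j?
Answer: 70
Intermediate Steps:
Function('P')(D) = Mul(2, D, Add(-5, D)) (Function('P')(D) = Mul(Add(D, -5), Add(D, D)) = Mul(Add(-5, D), Mul(2, D)) = Mul(2, D, Add(-5, D)))
r = 1 (r = Add(-6, Add(6, Mul(-1, -1))) = Add(-6, Add(6, 1)) = Add(-6, 7) = 1)
Mul(Add(Function('P')(8), Add(Add(16, -9), 15)), r) = Mul(Add(Mul(2, 8, Add(-5, 8)), Add(Add(16, -9), 15)), 1) = Mul(Add(Mul(2, 8, 3), Add(7, 15)), 1) = Mul(Add(48, 22), 1) = Mul(70, 1) = 70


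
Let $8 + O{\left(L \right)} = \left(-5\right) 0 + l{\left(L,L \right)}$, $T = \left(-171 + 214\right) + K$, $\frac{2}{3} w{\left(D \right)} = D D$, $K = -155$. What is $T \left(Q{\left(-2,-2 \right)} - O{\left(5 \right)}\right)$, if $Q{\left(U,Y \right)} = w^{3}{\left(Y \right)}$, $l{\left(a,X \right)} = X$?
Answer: $-24528$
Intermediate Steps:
$w{\left(D \right)} = \frac{3 D^{2}}{2}$ ($w{\left(D \right)} = \frac{3 D D}{2} = \frac{3 D^{2}}{2}$)
$T = -112$ ($T = \left(-171 + 214\right) - 155 = 43 - 155 = -112$)
$Q{\left(U,Y \right)} = \frac{27 Y^{6}}{8}$ ($Q{\left(U,Y \right)} = \left(\frac{3 Y^{2}}{2}\right)^{3} = \frac{27 Y^{6}}{8}$)
$O{\left(L \right)} = -8 + L$ ($O{\left(L \right)} = -8 + \left(\left(-5\right) 0 + L\right) = -8 + \left(0 + L\right) = -8 + L$)
$T \left(Q{\left(-2,-2 \right)} - O{\left(5 \right)}\right) = - 112 \left(\frac{27 \left(-2\right)^{6}}{8} - \left(-8 + 5\right)\right) = - 112 \left(\frac{27}{8} \cdot 64 - -3\right) = - 112 \left(216 + 3\right) = \left(-112\right) 219 = -24528$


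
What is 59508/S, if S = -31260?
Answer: -4959/2605 ≈ -1.9036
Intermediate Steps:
59508/S = 59508/(-31260) = 59508*(-1/31260) = -4959/2605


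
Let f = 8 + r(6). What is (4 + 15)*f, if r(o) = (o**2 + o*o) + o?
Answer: 1634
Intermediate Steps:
r(o) = o + 2*o**2 (r(o) = (o**2 + o**2) + o = 2*o**2 + o = o + 2*o**2)
f = 86 (f = 8 + 6*(1 + 2*6) = 8 + 6*(1 + 12) = 8 + 6*13 = 8 + 78 = 86)
(4 + 15)*f = (4 + 15)*86 = 19*86 = 1634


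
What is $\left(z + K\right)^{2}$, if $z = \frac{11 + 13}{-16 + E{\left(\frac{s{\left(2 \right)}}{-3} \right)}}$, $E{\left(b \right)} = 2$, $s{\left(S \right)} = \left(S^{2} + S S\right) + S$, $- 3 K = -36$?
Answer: $\frac{5184}{49} \approx 105.8$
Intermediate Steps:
$K = 12$ ($K = \left(- \frac{1}{3}\right) \left(-36\right) = 12$)
$s{\left(S \right)} = S + 2 S^{2}$ ($s{\left(S \right)} = \left(S^{2} + S^{2}\right) + S = 2 S^{2} + S = S + 2 S^{2}$)
$z = - \frac{12}{7}$ ($z = \frac{11 + 13}{-16 + 2} = \frac{24}{-14} = 24 \left(- \frac{1}{14}\right) = - \frac{12}{7} \approx -1.7143$)
$\left(z + K\right)^{2} = \left(- \frac{12}{7} + 12\right)^{2} = \left(\frac{72}{7}\right)^{2} = \frac{5184}{49}$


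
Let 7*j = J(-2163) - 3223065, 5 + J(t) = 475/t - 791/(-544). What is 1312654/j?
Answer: -10811942452416/3792494770507 ≈ -2.8509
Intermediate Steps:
J(t) = -1929/544 + 475/t (J(t) = -5 + (475/t - 791/(-544)) = -5 + (475/t - 791*(-1/544)) = -5 + (475/t + 791/544) = -5 + (791/544 + 475/t) = -1929/544 + 475/t)
j = -3792494770507/8236704 (j = ((-1929/544 + 475/(-2163)) - 3223065)/7 = ((-1929/544 + 475*(-1/2163)) - 3223065)/7 = ((-1929/544 - 475/2163) - 3223065)/7 = (-4430827/1176672 - 3223065)/7 = (⅐)*(-3792494770507/1176672) = -3792494770507/8236704 ≈ -4.6044e+5)
1312654/j = 1312654/(-3792494770507/8236704) = 1312654*(-8236704/3792494770507) = -10811942452416/3792494770507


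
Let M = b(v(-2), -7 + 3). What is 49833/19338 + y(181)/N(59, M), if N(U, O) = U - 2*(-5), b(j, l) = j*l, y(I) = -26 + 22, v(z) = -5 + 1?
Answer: 1120375/444774 ≈ 2.5190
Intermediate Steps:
v(z) = -4
y(I) = -4
M = 16 (M = -4*(-7 + 3) = -4*(-4) = 16)
N(U, O) = 10 + U (N(U, O) = U + 10 = 10 + U)
49833/19338 + y(181)/N(59, M) = 49833/19338 - 4/(10 + 59) = 49833*(1/19338) - 4/69 = 16611/6446 - 4*1/69 = 16611/6446 - 4/69 = 1120375/444774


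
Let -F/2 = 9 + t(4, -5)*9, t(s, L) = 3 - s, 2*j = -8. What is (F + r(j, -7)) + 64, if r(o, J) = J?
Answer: 57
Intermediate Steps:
j = -4 (j = (1/2)*(-8) = -4)
F = 0 (F = -2*(9 + (3 - 1*4)*9) = -2*(9 + (3 - 4)*9) = -2*(9 - 1*9) = -2*(9 - 9) = -2*0 = 0)
(F + r(j, -7)) + 64 = (0 - 7) + 64 = -7 + 64 = 57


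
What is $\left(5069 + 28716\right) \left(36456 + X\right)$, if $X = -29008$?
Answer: $251630680$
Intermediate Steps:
$\left(5069 + 28716\right) \left(36456 + X\right) = \left(5069 + 28716\right) \left(36456 - 29008\right) = 33785 \cdot 7448 = 251630680$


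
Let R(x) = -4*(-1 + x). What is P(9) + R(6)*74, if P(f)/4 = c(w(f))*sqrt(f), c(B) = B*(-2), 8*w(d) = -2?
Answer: -1474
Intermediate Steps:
w(d) = -1/4 (w(d) = (1/8)*(-2) = -1/4)
c(B) = -2*B
R(x) = 4 - 4*x
P(f) = 2*sqrt(f) (P(f) = 4*((-2*(-1/4))*sqrt(f)) = 4*(sqrt(f)/2) = 2*sqrt(f))
P(9) + R(6)*74 = 2*sqrt(9) + (4 - 4*6)*74 = 2*3 + (4 - 24)*74 = 6 - 20*74 = 6 - 1480 = -1474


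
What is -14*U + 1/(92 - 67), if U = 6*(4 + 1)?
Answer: -10499/25 ≈ -419.96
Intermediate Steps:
U = 30 (U = 6*5 = 30)
-14*U + 1/(92 - 67) = -14*30 + 1/(92 - 67) = -420 + 1/25 = -10499/25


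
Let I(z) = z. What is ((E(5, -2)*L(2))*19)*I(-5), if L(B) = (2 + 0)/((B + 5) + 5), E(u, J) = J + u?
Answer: -95/2 ≈ -47.500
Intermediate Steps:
L(B) = 2/(10 + B) (L(B) = 2/((5 + B) + 5) = 2/(10 + B))
((E(5, -2)*L(2))*19)*I(-5) = (((-2 + 5)*(2/(10 + 2)))*19)*(-5) = ((3*(2/12))*19)*(-5) = ((3*(2*(1/12)))*19)*(-5) = ((3*(⅙))*19)*(-5) = ((½)*19)*(-5) = (19/2)*(-5) = -95/2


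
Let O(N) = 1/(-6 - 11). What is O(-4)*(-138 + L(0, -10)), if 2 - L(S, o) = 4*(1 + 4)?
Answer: 156/17 ≈ 9.1765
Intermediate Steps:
L(S, o) = -18 (L(S, o) = 2 - 4*(1 + 4) = 2 - 4*5 = 2 - 1*20 = 2 - 20 = -18)
O(N) = -1/17 (O(N) = 1/(-17) = -1/17)
O(-4)*(-138 + L(0, -10)) = -(-138 - 18)/17 = -1/17*(-156) = 156/17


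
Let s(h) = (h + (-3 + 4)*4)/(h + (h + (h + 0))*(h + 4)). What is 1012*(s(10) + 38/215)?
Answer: 1419836/6235 ≈ 227.72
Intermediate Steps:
s(h) = (4 + h)/(h + 2*h*(4 + h)) (s(h) = (h + 1*4)/(h + (h + h)*(4 + h)) = (h + 4)/(h + (2*h)*(4 + h)) = (4 + h)/(h + 2*h*(4 + h)))
1012*(s(10) + 38/215) = 1012*((4 + 10)/(10*(9 + 2*10)) + 38/215) = 1012*((⅒)*14/(9 + 20) + 38*(1/215)) = 1012*((⅒)*14/29 + 38/215) = 1012*((⅒)*(1/29)*14 + 38/215) = 1012*(7/145 + 38/215) = 1012*(1403/6235) = 1419836/6235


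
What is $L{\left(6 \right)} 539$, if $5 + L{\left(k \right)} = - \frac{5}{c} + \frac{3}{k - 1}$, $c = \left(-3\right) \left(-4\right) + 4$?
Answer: $- \frac{203203}{80} \approx -2540.0$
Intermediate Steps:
$c = 16$ ($c = 12 + 4 = 16$)
$L{\left(k \right)} = - \frac{85}{16} + \frac{3}{-1 + k}$ ($L{\left(k \right)} = -5 + \left(- \frac{5}{16} + \frac{3}{k - 1}\right) = -5 + \left(\left(-5\right) \frac{1}{16} + \frac{3}{-1 + k}\right) = -5 - \left(\frac{5}{16} - \frac{3}{-1 + k}\right) = - \frac{85}{16} + \frac{3}{-1 + k}$)
$L{\left(6 \right)} 539 = \frac{133 - 510}{16 \left(-1 + 6\right)} 539 = \frac{133 - 510}{16 \cdot 5} \cdot 539 = \frac{1}{16} \cdot \frac{1}{5} \left(-377\right) 539 = \left(- \frac{377}{80}\right) 539 = - \frac{203203}{80}$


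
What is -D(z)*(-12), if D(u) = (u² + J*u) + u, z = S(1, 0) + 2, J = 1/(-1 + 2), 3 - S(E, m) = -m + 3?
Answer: 96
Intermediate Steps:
S(E, m) = m (S(E, m) = 3 - (-m + 3) = 3 - (3 - m) = 3 + (-3 + m) = m)
J = 1 (J = 1/1 = 1)
z = 2 (z = 0 + 2 = 2)
D(u) = u² + 2*u (D(u) = (u² + 1*u) + u = (u² + u) + u = (u + u²) + u = u² + 2*u)
-D(z)*(-12) = -2*(2 + 2)*(-12) = -2*4*(-12) = -1*8*(-12) = -8*(-12) = 96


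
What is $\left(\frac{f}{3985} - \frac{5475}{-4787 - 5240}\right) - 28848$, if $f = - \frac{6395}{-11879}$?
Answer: $- \frac{2738524973458490}{94931254201} \approx -28847.0$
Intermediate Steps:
$f = \frac{6395}{11879}$ ($f = \left(-6395\right) \left(- \frac{1}{11879}\right) = \frac{6395}{11879} \approx 0.53835$)
$\left(\frac{f}{3985} - \frac{5475}{-4787 - 5240}\right) - 28848 = \left(\frac{6395}{11879 \cdot 3985} - \frac{5475}{-4787 - 5240}\right) - 28848 = \left(\frac{6395}{11879} \cdot \frac{1}{3985} - \frac{5475}{-4787 - 5240}\right) - 28848 = \left(\frac{1279}{9467563} - \frac{5475}{-10027}\right) - 28848 = \left(\frac{1279}{9467563} - - \frac{5475}{10027}\right) - 28848 = \left(\frac{1279}{9467563} + \frac{5475}{10027}\right) - 28848 = \frac{51847731958}{94931254201} - 28848 = - \frac{2738524973458490}{94931254201}$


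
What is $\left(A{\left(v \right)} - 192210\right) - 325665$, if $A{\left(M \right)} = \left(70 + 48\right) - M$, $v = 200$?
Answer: $-517957$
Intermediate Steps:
$A{\left(M \right)} = 118 - M$
$\left(A{\left(v \right)} - 192210\right) - 325665 = \left(\left(118 - 200\right) - 192210\right) - 325665 = \left(-82 - 192210\right) - 325665 = -192292 - 325665 = -517957$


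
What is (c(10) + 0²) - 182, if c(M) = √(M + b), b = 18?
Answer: -182 + 2*√7 ≈ -176.71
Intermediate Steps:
c(M) = √(18 + M) (c(M) = √(M + 18) = √(18 + M))
(c(10) + 0²) - 182 = (√(18 + 10) + 0²) - 182 = (√28 + 0) - 182 = (2*√7 + 0) - 182 = 2*√7 - 182 = -182 + 2*√7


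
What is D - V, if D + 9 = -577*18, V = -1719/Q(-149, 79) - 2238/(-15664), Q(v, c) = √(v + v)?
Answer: -81414759/7832 - 1719*I*√298/298 ≈ -10395.0 - 99.579*I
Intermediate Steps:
Q(v, c) = √2*√v (Q(v, c) = √(2*v) = √2*√v)
V = 1119/7832 + 1719*I*√298/298 (V = -1719*(-I*√298/298) - 2238/(-15664) = -1719*(-I*√298/298) - 2238*(-1/15664) = -1719*(-I*√298/298) + 1119/7832 = -(-1719)*I*√298/298 + 1119/7832 = 1719*I*√298/298 + 1119/7832 = 1119/7832 + 1719*I*√298/298 ≈ 0.14288 + 99.579*I)
D = -10395 (D = -9 - 577*18 = -9 - 10386 = -10395)
D - V = -10395 - (1119/7832 + 1719*I*√298/298) = -10395 + (-1119/7832 - 1719*I*√298/298) = -81414759/7832 - 1719*I*√298/298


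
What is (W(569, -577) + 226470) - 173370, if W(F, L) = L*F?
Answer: -275213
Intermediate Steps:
W(F, L) = F*L
(W(569, -577) + 226470) - 173370 = (569*(-577) + 226470) - 173370 = (-328313 + 226470) - 173370 = -101843 - 173370 = -275213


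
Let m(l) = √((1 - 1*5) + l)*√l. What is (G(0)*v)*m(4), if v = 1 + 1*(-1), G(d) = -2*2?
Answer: 0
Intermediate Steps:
G(d) = -4
v = 0 (v = 1 - 1 = 0)
m(l) = √l*√(-4 + l) (m(l) = √((1 - 5) + l)*√l = √(-4 + l)*√l = √l*√(-4 + l))
(G(0)*v)*m(4) = (-4*0)*(√4*√(-4 + 4)) = 0*(2*√0) = 0*(2*0) = 0*0 = 0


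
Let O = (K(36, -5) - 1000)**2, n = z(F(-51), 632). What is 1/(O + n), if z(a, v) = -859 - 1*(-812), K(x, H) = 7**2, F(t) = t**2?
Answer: 1/904354 ≈ 1.1058e-6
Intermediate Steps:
K(x, H) = 49
z(a, v) = -47 (z(a, v) = -859 + 812 = -47)
n = -47
O = 904401 (O = (49 - 1000)**2 = (-951)**2 = 904401)
1/(O + n) = 1/(904401 - 47) = 1/904354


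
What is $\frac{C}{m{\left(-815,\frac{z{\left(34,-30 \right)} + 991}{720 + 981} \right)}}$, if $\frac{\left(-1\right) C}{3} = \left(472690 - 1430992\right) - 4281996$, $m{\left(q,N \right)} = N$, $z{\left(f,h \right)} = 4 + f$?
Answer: $\frac{181913202}{7} \approx 2.5988 \cdot 10^{7}$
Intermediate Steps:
$C = 15720894$ ($C = - 3 \left(\left(472690 - 1430992\right) - 4281996\right) = - 3 \left(-958302 - 4281996\right) = \left(-3\right) \left(-5240298\right) = 15720894$)
$\frac{C}{m{\left(-815,\frac{z{\left(34,-30 \right)} + 991}{720 + 981} \right)}} = \frac{15720894}{\left(\left(4 + 34\right) + 991\right) \frac{1}{720 + 981}} = \frac{15720894}{\left(38 + 991\right) \frac{1}{1701}} = \frac{15720894}{1029 \cdot \frac{1}{1701}} = \frac{15720894}{\frac{49}{81}} = 15720894 \cdot \frac{81}{49} = \frac{181913202}{7}$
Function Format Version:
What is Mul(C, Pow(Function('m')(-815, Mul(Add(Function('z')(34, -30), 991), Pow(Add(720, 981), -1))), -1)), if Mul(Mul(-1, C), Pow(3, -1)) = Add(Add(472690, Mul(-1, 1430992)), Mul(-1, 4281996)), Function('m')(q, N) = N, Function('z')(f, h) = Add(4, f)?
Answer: Rational(181913202, 7) ≈ 2.5988e+7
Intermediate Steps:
C = 15720894 (C = Mul(-3, Add(Add(472690, Mul(-1, 1430992)), Mul(-1, 4281996))) = Mul(-3, Add(Add(472690, -1430992), -4281996)) = Mul(-3, Add(-958302, -4281996)) = Mul(-3, -5240298) = 15720894)
Mul(C, Pow(Function('m')(-815, Mul(Add(Function('z')(34, -30), 991), Pow(Add(720, 981), -1))), -1)) = Mul(15720894, Pow(Mul(Add(Add(4, 34), 991), Pow(Add(720, 981), -1)), -1)) = Mul(15720894, Pow(Mul(Add(38, 991), Pow(1701, -1)), -1)) = Mul(15720894, Pow(Mul(1029, Rational(1, 1701)), -1)) = Mul(15720894, Pow(Rational(49, 81), -1)) = Mul(15720894, Rational(81, 49)) = Rational(181913202, 7)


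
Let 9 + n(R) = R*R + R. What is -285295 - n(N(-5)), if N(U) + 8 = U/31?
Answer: -274216012/961 ≈ -2.8534e+5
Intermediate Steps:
N(U) = -8 + U/31
n(R) = -9 + R + R² (n(R) = -9 + (R*R + R) = -9 + (R² + R) = -9 + (R + R²) = -9 + R + R²)
-285295 - n(N(-5)) = -285295 - (-9 + (-8 + (1/31)*(-5)) + (-8 + (1/31)*(-5))²) = -285295 - (-9 + (-8 - 5/31) + (-8 - 5/31)²) = -285295 - (-9 - 253/31 + (-253/31)²) = -285295 - (-9 - 253/31 + 64009/961) = -285295 - 1*47517/961 = -285295 - 47517/961 = -274216012/961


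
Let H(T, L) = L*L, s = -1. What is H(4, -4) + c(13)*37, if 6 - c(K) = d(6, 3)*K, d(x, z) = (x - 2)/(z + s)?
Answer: -724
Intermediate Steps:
H(T, L) = L**2
d(x, z) = (-2 + x)/(-1 + z) (d(x, z) = (x - 2)/(z - 1) = (-2 + x)/(-1 + z))
c(K) = 6 - 2*K (c(K) = 6 - (-2 + 6)/(-1 + 3)*K = 6 - 4/2*K = 6 - (1/2)*4*K = 6 - 2*K)
H(4, -4) + c(13)*37 = (-4)**2 + (6 - 2*13)*37 = 16 + (6 - 26)*37 = 16 - 20*37 = 16 - 740 = -724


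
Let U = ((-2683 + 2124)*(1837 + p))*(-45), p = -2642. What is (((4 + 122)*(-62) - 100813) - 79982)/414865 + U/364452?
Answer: -256656397083/4581769060 ≈ -56.017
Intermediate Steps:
U = -20249775 (U = ((-2683 + 2124)*(1837 - 2642))*(-45) = -559*(-805)*(-45) = 449995*(-45) = -20249775)
(((4 + 122)*(-62) - 100813) - 79982)/414865 + U/364452 = (((4 + 122)*(-62) - 100813) - 79982)/414865 - 20249775/364452 = ((126*(-62) - 100813) - 79982)*(1/414865) - 20249775*1/364452 = ((-7812 - 100813) - 79982)*(1/414865) - 6749925/121484 = (-108625 - 79982)*(1/414865) - 6749925/121484 = -188607*1/414865 - 6749925/121484 = -188607/414865 - 6749925/121484 = -256656397083/4581769060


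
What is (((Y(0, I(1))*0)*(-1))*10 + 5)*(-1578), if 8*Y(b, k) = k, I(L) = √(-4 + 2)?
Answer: -7890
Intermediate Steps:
I(L) = I*√2 (I(L) = √(-2) = I*√2)
Y(b, k) = k/8
(((Y(0, I(1))*0)*(-1))*10 + 5)*(-1578) = (((((I*√2)/8)*0)*(-1))*10 + 5)*(-1578) = ((((I*√2/8)*0)*(-1))*10 + 5)*(-1578) = ((0*(-1))*10 + 5)*(-1578) = (0*10 + 5)*(-1578) = (0 + 5)*(-1578) = 5*(-1578) = -7890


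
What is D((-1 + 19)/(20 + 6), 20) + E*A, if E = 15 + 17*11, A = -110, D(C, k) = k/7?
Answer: -155520/7 ≈ -22217.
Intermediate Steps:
D(C, k) = k/7 (D(C, k) = k*(⅐) = k/7)
A = -110 (A = -1*110 = -110)
E = 202 (E = 15 + 187 = 202)
D((-1 + 19)/(20 + 6), 20) + E*A = (⅐)*20 + 202*(-110) = 20/7 - 22220 = -155520/7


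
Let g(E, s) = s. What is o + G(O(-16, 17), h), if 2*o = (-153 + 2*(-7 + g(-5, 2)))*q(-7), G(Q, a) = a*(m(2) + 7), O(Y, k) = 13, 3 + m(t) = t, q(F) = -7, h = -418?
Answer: -3875/2 ≈ -1937.5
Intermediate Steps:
m(t) = -3 + t
G(Q, a) = 6*a (G(Q, a) = a*((-3 + 2) + 7) = a*(-1 + 7) = a*6 = 6*a)
o = 1141/2 (o = ((-153 + 2*(-7 + 2))*(-7))/2 = ((-153 + 2*(-5))*(-7))/2 = ((-153 - 10)*(-7))/2 = (-163*(-7))/2 = (½)*1141 = 1141/2 ≈ 570.50)
o + G(O(-16, 17), h) = 1141/2 + 6*(-418) = 1141/2 - 2508 = -3875/2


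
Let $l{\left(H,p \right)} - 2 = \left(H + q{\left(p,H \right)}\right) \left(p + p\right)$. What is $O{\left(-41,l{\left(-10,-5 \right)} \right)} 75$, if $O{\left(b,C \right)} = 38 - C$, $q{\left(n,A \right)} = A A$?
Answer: $70200$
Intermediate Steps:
$q{\left(n,A \right)} = A^{2}$
$l{\left(H,p \right)} = 2 + 2 p \left(H + H^{2}\right)$ ($l{\left(H,p \right)} = 2 + \left(H + H^{2}\right) \left(p + p\right) = 2 + \left(H + H^{2}\right) 2 p = 2 + 2 p \left(H + H^{2}\right)$)
$O{\left(-41,l{\left(-10,-5 \right)} \right)} 75 = \left(38 - \left(2 + 2 \left(-10\right) \left(-5\right) + 2 \left(-5\right) \left(-10\right)^{2}\right)\right) 75 = \left(38 - \left(2 + 100 + 2 \left(-5\right) 100\right)\right) 75 = \left(38 - \left(2 + 100 - 1000\right)\right) 75 = \left(38 - -898\right) 75 = \left(38 + 898\right) 75 = 936 \cdot 75 = 70200$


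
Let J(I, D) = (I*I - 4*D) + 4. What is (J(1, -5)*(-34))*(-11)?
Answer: 9350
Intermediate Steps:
J(I, D) = 4 + I**2 - 4*D (J(I, D) = (I**2 - 4*D) + 4 = 4 + I**2 - 4*D)
(J(1, -5)*(-34))*(-11) = ((4 + 1**2 - 4*(-5))*(-34))*(-11) = ((4 + 1 + 20)*(-34))*(-11) = (25*(-34))*(-11) = -850*(-11) = 9350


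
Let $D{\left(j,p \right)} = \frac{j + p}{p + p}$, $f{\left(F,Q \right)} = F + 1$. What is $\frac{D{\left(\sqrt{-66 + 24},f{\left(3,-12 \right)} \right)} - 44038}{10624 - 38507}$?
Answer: $\frac{88075}{55766} - \frac{i \sqrt{42}}{223064} \approx 1.5794 - 2.9053 \cdot 10^{-5} i$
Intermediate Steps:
$f{\left(F,Q \right)} = 1 + F$
$D{\left(j,p \right)} = \frac{j + p}{2 p}$
$\frac{D{\left(\sqrt{-66 + 24},f{\left(3,-12 \right)} \right)} - 44038}{10624 - 38507} = \frac{\frac{\sqrt{-66 + 24} + \left(1 + 3\right)}{2 \left(1 + 3\right)} - 44038}{10624 - 38507} = \frac{\frac{\sqrt{-42} + 4}{2 \cdot 4} - 44038}{-27883} = \left(\frac{1}{2} \cdot \frac{1}{4} \left(i \sqrt{42} + 4\right) - 44038\right) \left(- \frac{1}{27883}\right) = \left(\frac{1}{2} \cdot \frac{1}{4} \left(4 + i \sqrt{42}\right) - 44038\right) \left(- \frac{1}{27883}\right) = \left(\left(\frac{1}{2} + \frac{i \sqrt{42}}{8}\right) - 44038\right) \left(- \frac{1}{27883}\right) = \left(- \frac{88075}{2} + \frac{i \sqrt{42}}{8}\right) \left(- \frac{1}{27883}\right) = \frac{88075}{55766} - \frac{i \sqrt{42}}{223064}$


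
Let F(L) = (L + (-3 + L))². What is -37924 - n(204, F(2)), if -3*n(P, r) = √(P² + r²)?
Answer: -37924 + √41617/3 ≈ -37856.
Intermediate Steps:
F(L) = (-3 + 2*L)²
n(P, r) = -√(P² + r²)/3
-37924 - n(204, F(2)) = -37924 - (-1)*√(204² + ((-3 + 2*2)²)²)/3 = -37924 - (-1)*√(41616 + ((-3 + 4)²)²)/3 = -37924 - (-1)*√(41616 + (1²)²)/3 = -37924 - (-1)*√(41616 + 1²)/3 = -37924 - (-1)*√(41616 + 1)/3 = -37924 - (-1)*√41617/3 = -37924 + √41617/3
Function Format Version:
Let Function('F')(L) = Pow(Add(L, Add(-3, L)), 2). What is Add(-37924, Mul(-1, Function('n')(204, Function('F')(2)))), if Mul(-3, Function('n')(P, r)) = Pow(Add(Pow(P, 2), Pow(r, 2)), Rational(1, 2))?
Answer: Add(-37924, Mul(Rational(1, 3), Pow(41617, Rational(1, 2)))) ≈ -37856.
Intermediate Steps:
Function('F')(L) = Pow(Add(-3, Mul(2, L)), 2)
Function('n')(P, r) = Mul(Rational(-1, 3), Pow(Add(Pow(P, 2), Pow(r, 2)), Rational(1, 2)))
Add(-37924, Mul(-1, Function('n')(204, Function('F')(2)))) = Add(-37924, Mul(-1, Mul(Rational(-1, 3), Pow(Add(Pow(204, 2), Pow(Pow(Add(-3, Mul(2, 2)), 2), 2)), Rational(1, 2))))) = Add(-37924, Mul(-1, Mul(Rational(-1, 3), Pow(Add(41616, Pow(Pow(Add(-3, 4), 2), 2)), Rational(1, 2))))) = Add(-37924, Mul(-1, Mul(Rational(-1, 3), Pow(Add(41616, Pow(Pow(1, 2), 2)), Rational(1, 2))))) = Add(-37924, Mul(-1, Mul(Rational(-1, 3), Pow(Add(41616, Pow(1, 2)), Rational(1, 2))))) = Add(-37924, Mul(-1, Mul(Rational(-1, 3), Pow(Add(41616, 1), Rational(1, 2))))) = Add(-37924, Mul(-1, Mul(Rational(-1, 3), Pow(41617, Rational(1, 2))))) = Add(-37924, Mul(Rational(1, 3), Pow(41617, Rational(1, 2))))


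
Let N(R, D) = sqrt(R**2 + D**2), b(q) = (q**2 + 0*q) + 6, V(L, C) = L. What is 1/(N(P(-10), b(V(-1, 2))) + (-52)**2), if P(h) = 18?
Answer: 2704/7311243 - sqrt(373)/7311243 ≈ 0.00036720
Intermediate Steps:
b(q) = 6 + q**2 (b(q) = (q**2 + 0) + 6 = q**2 + 6 = 6 + q**2)
N(R, D) = sqrt(D**2 + R**2)
1/(N(P(-10), b(V(-1, 2))) + (-52)**2) = 1/(sqrt((6 + (-1)**2)**2 + 18**2) + (-52)**2) = 1/(sqrt((6 + 1)**2 + 324) + 2704) = 1/(sqrt(7**2 + 324) + 2704) = 1/(sqrt(49 + 324) + 2704) = 1/(sqrt(373) + 2704) = 1/(2704 + sqrt(373))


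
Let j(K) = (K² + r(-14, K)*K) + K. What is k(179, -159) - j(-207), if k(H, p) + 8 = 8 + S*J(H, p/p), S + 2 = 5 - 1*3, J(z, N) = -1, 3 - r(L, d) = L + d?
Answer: 3726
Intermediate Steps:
r(L, d) = 3 - L - d (r(L, d) = 3 - (L + d) = 3 + (-L - d) = 3 - L - d)
j(K) = K + K² + K*(17 - K) (j(K) = (K² + (3 - 1*(-14) - K)*K) + K = (K² + (3 + 14 - K)*K) + K = (K² + (17 - K)*K) + K = (K² + K*(17 - K)) + K = K + K² + K*(17 - K))
S = 0 (S = -2 + (5 - 1*3) = -2 + (5 - 3) = -2 + 2 = 0)
k(H, p) = 0 (k(H, p) = -8 + (8 + 0*(-1)) = -8 + (8 + 0) = -8 + 8 = 0)
k(179, -159) - j(-207) = 0 - 18*(-207) = 0 - 1*(-3726) = 0 + 3726 = 3726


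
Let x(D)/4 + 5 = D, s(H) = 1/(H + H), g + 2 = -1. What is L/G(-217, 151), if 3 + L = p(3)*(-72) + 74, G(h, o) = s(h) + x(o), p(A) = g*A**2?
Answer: 174902/50691 ≈ 3.4504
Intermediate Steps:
g = -3 (g = -2 - 1 = -3)
p(A) = -3*A**2
s(H) = 1/(2*H)
x(D) = -20 + 4*D
G(h, o) = -20 + 1/(2*h) + 4*o (G(h, o) = 1/(2*h) + (-20 + 4*o) = -20 + 1/(2*h) + 4*o)
L = 2015 (L = -3 + (-3*3**2*(-72) + 74) = -3 + (-3*9*(-72) + 74) = -3 + (-27*(-72) + 74) = -3 + (1944 + 74) = -3 + 2018 = 2015)
L/G(-217, 151) = 2015/(-20 + (1/2)/(-217) + 4*151) = 2015/(-20 + (1/2)*(-1/217) + 604) = 2015/(-20 - 1/434 + 604) = 2015/(253455/434) = 2015*(434/253455) = 174902/50691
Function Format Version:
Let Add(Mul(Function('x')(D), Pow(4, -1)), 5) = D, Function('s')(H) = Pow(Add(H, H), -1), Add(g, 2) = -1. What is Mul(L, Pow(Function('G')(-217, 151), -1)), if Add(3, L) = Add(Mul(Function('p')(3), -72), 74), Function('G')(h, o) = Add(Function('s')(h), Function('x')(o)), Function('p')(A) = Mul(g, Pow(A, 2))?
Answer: Rational(174902, 50691) ≈ 3.4504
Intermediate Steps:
g = -3 (g = Add(-2, -1) = -3)
Function('p')(A) = Mul(-3, Pow(A, 2))
Function('s')(H) = Mul(Rational(1, 2), Pow(H, -1)) (Function('s')(H) = Pow(Mul(2, H), -1) = Mul(Rational(1, 2), Pow(H, -1)))
Function('x')(D) = Add(-20, Mul(4, D))
Function('G')(h, o) = Add(-20, Mul(Rational(1, 2), Pow(h, -1)), Mul(4, o)) (Function('G')(h, o) = Add(Mul(Rational(1, 2), Pow(h, -1)), Add(-20, Mul(4, o))) = Add(-20, Mul(Rational(1, 2), Pow(h, -1)), Mul(4, o)))
L = 2015 (L = Add(-3, Add(Mul(Mul(-3, Pow(3, 2)), -72), 74)) = Add(-3, Add(Mul(Mul(-3, 9), -72), 74)) = Add(-3, Add(Mul(-27, -72), 74)) = Add(-3, Add(1944, 74)) = Add(-3, 2018) = 2015)
Mul(L, Pow(Function('G')(-217, 151), -1)) = Mul(2015, Pow(Add(-20, Mul(Rational(1, 2), Pow(-217, -1)), Mul(4, 151)), -1)) = Mul(2015, Pow(Add(-20, Mul(Rational(1, 2), Rational(-1, 217)), 604), -1)) = Mul(2015, Pow(Add(-20, Rational(-1, 434), 604), -1)) = Mul(2015, Pow(Rational(253455, 434), -1)) = Mul(2015, Rational(434, 253455)) = Rational(174902, 50691)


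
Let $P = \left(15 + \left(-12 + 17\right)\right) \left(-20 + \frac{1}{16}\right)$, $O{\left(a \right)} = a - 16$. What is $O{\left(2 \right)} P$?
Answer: $\frac{11165}{2} \approx 5582.5$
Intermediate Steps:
$O{\left(a \right)} = -16 + a$ ($O{\left(a \right)} = a - 16 = -16 + a$)
$P = - \frac{1595}{4}$ ($P = \left(15 + 5\right) \left(-20 + \frac{1}{16}\right) = 20 \left(- \frac{319}{16}\right) = - \frac{1595}{4} \approx -398.75$)
$O{\left(2 \right)} P = \left(-16 + 2\right) \left(- \frac{1595}{4}\right) = \left(-14\right) \left(- \frac{1595}{4}\right) = \frac{11165}{2}$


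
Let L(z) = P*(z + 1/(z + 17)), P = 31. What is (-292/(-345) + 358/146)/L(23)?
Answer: 664568/143811387 ≈ 0.0046211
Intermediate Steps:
L(z) = 31*z + 31/(17 + z) (L(z) = 31*(z + 1/(z + 17)) = 31*(z + 1/(17 + z)) = 31*z + 31/(17 + z))
(-292/(-345) + 358/146)/L(23) = (-292/(-345) + 358/146)/((31*(1 + 23² + 17*23)/(17 + 23))) = (-292*(-1/345) + 358*(1/146))/((31*(1 + 529 + 391)/40)) = (292/345 + 179/73)/((31*(1/40)*921)) = 83071/(25185*(28551/40)) = (83071/25185)*(40/28551) = 664568/143811387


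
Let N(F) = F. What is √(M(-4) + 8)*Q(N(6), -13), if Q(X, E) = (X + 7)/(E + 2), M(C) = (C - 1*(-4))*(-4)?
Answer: -26*√2/11 ≈ -3.3427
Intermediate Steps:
M(C) = -16 - 4*C (M(C) = (C + 4)*(-4) = (4 + C)*(-4) = -16 - 4*C)
Q(X, E) = (7 + X)/(2 + E)
√(M(-4) + 8)*Q(N(6), -13) = √((-16 - 4*(-4)) + 8)*((7 + 6)/(2 - 13)) = √((-16 + 16) + 8)*(13/(-11)) = √(0 + 8)*(-1/11*13) = √8*(-13/11) = (2*√2)*(-13/11) = -26*√2/11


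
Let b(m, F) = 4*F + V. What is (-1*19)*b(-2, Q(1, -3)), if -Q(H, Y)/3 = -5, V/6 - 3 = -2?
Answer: -1254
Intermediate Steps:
V = 6 (V = 18 + 6*(-2) = 18 - 12 = 6)
Q(H, Y) = 15 (Q(H, Y) = -3*(-5) = 15)
b(m, F) = 6 + 4*F (b(m, F) = 4*F + 6 = 6 + 4*F)
(-1*19)*b(-2, Q(1, -3)) = (-1*19)*(6 + 4*15) = -19*(6 + 60) = -19*66 = -1254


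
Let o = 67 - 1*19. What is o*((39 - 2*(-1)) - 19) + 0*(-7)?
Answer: 1056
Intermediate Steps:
o = 48 (o = 67 - 19 = 48)
o*((39 - 2*(-1)) - 19) + 0*(-7) = 48*((39 - 2*(-1)) - 19) + 0*(-7) = 48*((39 + 2) - 19) + 0 = 48*(41 - 19) + 0 = 48*22 + 0 = 1056 + 0 = 1056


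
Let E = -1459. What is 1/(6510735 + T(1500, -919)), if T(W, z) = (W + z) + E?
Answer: 1/6509857 ≈ 1.5361e-7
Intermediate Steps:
T(W, z) = -1459 + W + z (T(W, z) = (W + z) - 1459 = -1459 + W + z)
1/(6510735 + T(1500, -919)) = 1/(6510735 + (-1459 + 1500 - 919)) = 1/(6510735 - 878) = 1/6509857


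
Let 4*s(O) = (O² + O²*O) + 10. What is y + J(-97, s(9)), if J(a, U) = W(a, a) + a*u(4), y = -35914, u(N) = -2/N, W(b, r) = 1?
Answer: -71729/2 ≈ -35865.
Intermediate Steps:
s(O) = 5/2 + O²/4 + O³/4 (s(O) = ((O² + O²*O) + 10)/4 = ((O² + O³) + 10)/4 = (10 + O² + O³)/4 = 5/2 + O²/4 + O³/4)
J(a, U) = 1 - a/2 (J(a, U) = 1 + a*(-2/4) = 1 + a*(-2*¼) = 1 + a*(-½) = 1 - a/2)
y + J(-97, s(9)) = -35914 + (1 - ½*(-97)) = -35914 + (1 + 97/2) = -35914 + 99/2 = -71729/2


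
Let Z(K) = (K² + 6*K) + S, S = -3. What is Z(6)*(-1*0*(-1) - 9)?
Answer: -621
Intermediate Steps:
Z(K) = -3 + K² + 6*K (Z(K) = (K² + 6*K) - 3 = -3 + K² + 6*K)
Z(6)*(-1*0*(-1) - 9) = (-3 + 6² + 6*6)*(-1*0*(-1) - 9) = (-3 + 36 + 36)*(0*(-1) - 9) = 69*(0 - 9) = 69*(-9) = -621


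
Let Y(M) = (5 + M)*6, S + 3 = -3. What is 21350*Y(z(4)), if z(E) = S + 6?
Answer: 640500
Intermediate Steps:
S = -6 (S = -3 - 3 = -6)
z(E) = 0 (z(E) = -6 + 6 = 0)
Y(M) = 30 + 6*M
21350*Y(z(4)) = 21350*(30 + 6*0) = 21350*(30 + 0) = 21350*30 = 640500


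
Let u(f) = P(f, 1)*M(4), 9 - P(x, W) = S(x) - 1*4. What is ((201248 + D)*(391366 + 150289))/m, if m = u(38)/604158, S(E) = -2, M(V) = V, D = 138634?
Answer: 1853745892880403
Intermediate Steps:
P(x, W) = 15 (P(x, W) = 9 - (-2 - 1*4) = 9 - (-2 - 4) = 9 - 1*(-6) = 9 + 6 = 15)
u(f) = 60 (u(f) = 15*4 = 60)
m = 10/100693 (m = 60/604158 = 60*(1/604158) = 10/100693 ≈ 9.9312e-5)
((201248 + D)*(391366 + 150289))/m = ((201248 + 138634)*(391366 + 150289))/(10/100693) = (339882*541655)*(100693/10) = 184098784710*(100693/10) = 1853745892880403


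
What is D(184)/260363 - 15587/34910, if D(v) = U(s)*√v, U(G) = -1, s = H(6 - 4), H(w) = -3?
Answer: -15587/34910 - 2*√46/260363 ≈ -0.44654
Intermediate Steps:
s = -3
D(v) = -√v
D(184)/260363 - 15587/34910 = -√184/260363 - 15587/34910 = -2*√46*(1/260363) - 15587*1/34910 = -2*√46*(1/260363) - 15587/34910 = -2*√46/260363 - 15587/34910 = -15587/34910 - 2*√46/260363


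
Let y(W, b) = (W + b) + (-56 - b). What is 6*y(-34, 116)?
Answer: -540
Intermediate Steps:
y(W, b) = -56 + W
6*y(-34, 116) = 6*(-56 - 34) = 6*(-90) = -540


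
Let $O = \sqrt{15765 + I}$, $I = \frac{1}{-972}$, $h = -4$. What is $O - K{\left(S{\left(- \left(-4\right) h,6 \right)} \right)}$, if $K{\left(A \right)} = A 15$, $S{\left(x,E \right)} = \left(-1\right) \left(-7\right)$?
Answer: $-105 + \frac{\sqrt{45970737}}{54} \approx 20.559$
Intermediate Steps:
$S{\left(x,E \right)} = 7$
$K{\left(A \right)} = 15 A$
$I = - \frac{1}{972} \approx -0.0010288$
$O = \frac{\sqrt{45970737}}{54}$ ($O = \sqrt{15765 - \frac{1}{972}} = \sqrt{\frac{15323579}{972}} = \frac{\sqrt{45970737}}{54} \approx 125.56$)
$O - K{\left(S{\left(- \left(-4\right) h,6 \right)} \right)} = \frac{\sqrt{45970737}}{54} - 15 \cdot 7 = \frac{\sqrt{45970737}}{54} - 105 = -105 + \frac{\sqrt{45970737}}{54}$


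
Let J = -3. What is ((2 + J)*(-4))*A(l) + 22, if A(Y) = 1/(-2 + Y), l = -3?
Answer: 106/5 ≈ 21.200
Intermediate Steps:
((2 + J)*(-4))*A(l) + 22 = ((2 - 3)*(-4))/(-2 - 3) + 22 = -1*(-4)/(-5) + 22 = 4*(-⅕) + 22 = -⅘ + 22 = 106/5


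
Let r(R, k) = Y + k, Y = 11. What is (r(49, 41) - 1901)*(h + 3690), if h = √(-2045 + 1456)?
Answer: -6822810 - 1849*I*√589 ≈ -6.8228e+6 - 44874.0*I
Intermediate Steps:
r(R, k) = 11 + k
h = I*√589 (h = √(-589) = I*√589 ≈ 24.269*I)
(r(49, 41) - 1901)*(h + 3690) = ((11 + 41) - 1901)*(I*√589 + 3690) = (52 - 1901)*(3690 + I*√589) = -1849*(3690 + I*√589) = -6822810 - 1849*I*√589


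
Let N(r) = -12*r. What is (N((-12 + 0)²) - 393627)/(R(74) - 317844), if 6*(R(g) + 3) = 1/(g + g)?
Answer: 70215048/56449627 ≈ 1.2439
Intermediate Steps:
R(g) = -3 + 1/(12*g) (R(g) = -3 + 1/(6*(g + g)) = -3 + 1/(6*((2*g))) = -3 + (1/(2*g))/6 = -3 + 1/(12*g))
N(r) = -12*r
(N((-12 + 0)²) - 393627)/(R(74) - 317844) = (-12*(-12 + 0)² - 393627)/((-3 + (1/12)/74) - 317844) = (-12*(-12)² - 393627)/((-3 + (1/12)*(1/74)) - 317844) = (-12*144 - 393627)/((-3 + 1/888) - 317844) = (-1728 - 393627)/(-2663/888 - 317844) = -395355/(-282248135/888) = -395355*(-888/282248135) = 70215048/56449627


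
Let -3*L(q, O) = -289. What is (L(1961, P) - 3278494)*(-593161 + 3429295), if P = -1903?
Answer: -9297975087954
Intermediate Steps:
L(q, O) = 289/3 (L(q, O) = -1/3*(-289) = 289/3)
(L(1961, P) - 3278494)*(-593161 + 3429295) = (289/3 - 3278494)*(-593161 + 3429295) = -9835193/3*2836134 = -9297975087954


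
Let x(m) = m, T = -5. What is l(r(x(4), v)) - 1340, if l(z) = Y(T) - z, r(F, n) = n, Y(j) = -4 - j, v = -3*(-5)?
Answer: -1354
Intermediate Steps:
v = 15
l(z) = 1 - z (l(z) = (-4 - 1*(-5)) - z = (-4 + 5) - z = 1 - z)
l(r(x(4), v)) - 1340 = (1 - 1*15) - 1340 = (1 - 15) - 1340 = -14 - 1340 = -1354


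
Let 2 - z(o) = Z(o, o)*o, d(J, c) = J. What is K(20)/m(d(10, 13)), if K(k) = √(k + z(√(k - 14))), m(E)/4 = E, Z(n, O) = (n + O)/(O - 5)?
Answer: √(122 - 22*√6)/(40*√(5 - √6)) ≈ 0.12919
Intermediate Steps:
Z(n, O) = (O + n)/(-5 + O)
m(E) = 4*E
z(o) = 2 - 2*o²/(-5 + o) (z(o) = 2 - (o + o)/(-5 + o)*o = 2 - (2*o)/(-5 + o)*o = 2 - 2*o/(-5 + o)*o = 2 - 2*o²/(-5 + o))
K(k) = √(k + 2*(9 + √(-14 + k) - k)/(-5 + √(-14 + k))) (K(k) = √(k + 2*(-5 + √(k - 14) - (√(k - 14))²)/(-5 + √(k - 14))) = √(k + 2*(-5 + √(-14 + k) - (√(-14 + k))²)/(-5 + √(-14 + k))) = √(k + 2*(-5 + √(-14 + k) - (-14 + k))/(-5 + √(-14 + k))) = √(k + 2*(-5 + √(-14 + k) + (14 - k))/(-5 + √(-14 + k))) = √(k + 2*(9 + √(-14 + k) - k)/(-5 + √(-14 + k))))
K(20)/m(d(10, 13)) = √((28 - 2*20 + (-5 + √(-14 + 20))*(2 + 20))/(-5 + √(-14 + 20)))/((4*10)) = √((28 - 40 + (-5 + √6)*22)/(-5 + √6))/40 = √((28 - 40 + (-110 + 22*√6))/(-5 + √6))*(1/40) = √((-122 + 22*√6)/(-5 + √6))*(1/40) = (√(-1/(-5 + √6))*√(122 - 22*√6))*(1/40) = √(-1/(-5 + √6))*√(122 - 22*√6)/40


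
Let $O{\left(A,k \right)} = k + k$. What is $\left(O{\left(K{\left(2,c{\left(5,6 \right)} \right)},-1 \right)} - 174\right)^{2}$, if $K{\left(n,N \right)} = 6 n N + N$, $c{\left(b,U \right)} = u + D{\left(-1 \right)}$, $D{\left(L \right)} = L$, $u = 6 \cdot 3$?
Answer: $30976$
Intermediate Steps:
$u = 18$
$c{\left(b,U \right)} = 17$ ($c{\left(b,U \right)} = 18 - 1 = 17$)
$K{\left(n,N \right)} = N + 6 N n$ ($K{\left(n,N \right)} = 6 N n + N = N + 6 N n$)
$O{\left(A,k \right)} = 2 k$
$\left(O{\left(K{\left(2,c{\left(5,6 \right)} \right)},-1 \right)} - 174\right)^{2} = \left(2 \left(-1\right) - 174\right)^{2} = \left(-2 - 174\right)^{2} = \left(-176\right)^{2} = 30976$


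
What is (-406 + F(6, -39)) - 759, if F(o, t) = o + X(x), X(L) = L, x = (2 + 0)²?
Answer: -1155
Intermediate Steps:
x = 4 (x = 2² = 4)
F(o, t) = 4 + o (F(o, t) = o + 4 = 4 + o)
(-406 + F(6, -39)) - 759 = (-406 + (4 + 6)) - 759 = (-406 + 10) - 759 = -396 - 759 = -1155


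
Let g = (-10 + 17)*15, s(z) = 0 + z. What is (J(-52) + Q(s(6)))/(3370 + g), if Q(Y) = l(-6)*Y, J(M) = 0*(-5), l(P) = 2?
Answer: 12/3475 ≈ 0.0034532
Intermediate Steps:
s(z) = z
J(M) = 0
g = 105 (g = 7*15 = 105)
Q(Y) = 2*Y
(J(-52) + Q(s(6)))/(3370 + g) = (0 + 2*6)/(3370 + 105) = (0 + 12)/3475 = 12*(1/3475) = 12/3475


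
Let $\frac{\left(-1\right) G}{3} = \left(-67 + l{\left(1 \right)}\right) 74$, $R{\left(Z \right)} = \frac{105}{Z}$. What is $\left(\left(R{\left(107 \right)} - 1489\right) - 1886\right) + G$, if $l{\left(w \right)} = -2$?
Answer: $\frac{1278006}{107} \approx 11944.0$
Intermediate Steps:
$G = 15318$ ($G = - 3 \left(-67 - 2\right) 74 = - 3 \left(\left(-69\right) 74\right) = \left(-3\right) \left(-5106\right) = 15318$)
$\left(\left(R{\left(107 \right)} - 1489\right) - 1886\right) + G = \left(\left(\frac{105}{107} - 1489\right) - 1886\right) + 15318 = \left(- \frac{159218}{107} - 1886\right) + 15318 = - \frac{361020}{107} + 15318 = \frac{1278006}{107}$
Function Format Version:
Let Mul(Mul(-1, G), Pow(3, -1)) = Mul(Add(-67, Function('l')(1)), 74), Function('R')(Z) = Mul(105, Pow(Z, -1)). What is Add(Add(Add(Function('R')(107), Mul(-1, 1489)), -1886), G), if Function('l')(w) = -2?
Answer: Rational(1278006, 107) ≈ 11944.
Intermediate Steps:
G = 15318 (G = Mul(-3, Mul(Add(-67, -2), 74)) = Mul(-3, Mul(-69, 74)) = Mul(-3, -5106) = 15318)
Add(Add(Add(Function('R')(107), Mul(-1, 1489)), -1886), G) = Add(Add(Add(Mul(105, Pow(107, -1)), Mul(-1, 1489)), -1886), 15318) = Add(Add(Add(Mul(105, Rational(1, 107)), -1489), -1886), 15318) = Add(Add(Add(Rational(105, 107), -1489), -1886), 15318) = Add(Add(Rational(-159218, 107), -1886), 15318) = Add(Rational(-361020, 107), 15318) = Rational(1278006, 107)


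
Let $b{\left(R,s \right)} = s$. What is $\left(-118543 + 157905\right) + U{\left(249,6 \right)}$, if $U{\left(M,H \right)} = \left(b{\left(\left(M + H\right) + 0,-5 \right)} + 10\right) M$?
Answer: $40607$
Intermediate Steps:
$U{\left(M,H \right)} = 5 M$ ($U{\left(M,H \right)} = \left(-5 + 10\right) M = 5 M$)
$\left(-118543 + 157905\right) + U{\left(249,6 \right)} = \left(-118543 + 157905\right) + 5 \cdot 249 = 39362 + 1245 = 40607$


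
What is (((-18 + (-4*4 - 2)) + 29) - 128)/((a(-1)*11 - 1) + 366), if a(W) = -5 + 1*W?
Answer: -135/299 ≈ -0.45151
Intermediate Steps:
a(W) = -5 + W
(((-18 + (-4*4 - 2)) + 29) - 128)/((a(-1)*11 - 1) + 366) = (((-18 + (-4*4 - 2)) + 29) - 128)/(((-5 - 1)*11 - 1) + 366) = (((-18 + (-16 - 2)) + 29) - 128)/((-6*11 - 1) + 366) = (((-18 - 18) + 29) - 128)/((-66 - 1) + 366) = ((-36 + 29) - 128)/(-67 + 366) = (-7 - 128)/299 = -135*1/299 = -135/299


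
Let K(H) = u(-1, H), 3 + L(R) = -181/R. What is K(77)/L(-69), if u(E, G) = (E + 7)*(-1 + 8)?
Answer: -1449/13 ≈ -111.46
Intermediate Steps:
L(R) = -3 - 181/R
u(E, G) = 49 + 7*E (u(E, G) = (7 + E)*7 = 49 + 7*E)
K(H) = 42 (K(H) = 49 + 7*(-1) = 49 - 7 = 42)
K(77)/L(-69) = 42/(-3 - 181/(-69)) = 42/(-3 - 181*(-1/69)) = 42/(-3 + 181/69) = 42/(-26/69) = 42*(-69/26) = -1449/13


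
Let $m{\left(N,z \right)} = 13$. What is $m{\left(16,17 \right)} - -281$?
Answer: $294$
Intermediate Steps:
$m{\left(16,17 \right)} - -281 = 13 - -281 = 13 + 281 = 294$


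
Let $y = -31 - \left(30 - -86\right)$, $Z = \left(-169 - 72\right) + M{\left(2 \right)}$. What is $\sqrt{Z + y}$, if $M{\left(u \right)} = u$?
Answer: $i \sqrt{386} \approx 19.647 i$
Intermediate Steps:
$Z = -239$ ($Z = \left(-169 - 72\right) + 2 = -241 + 2 = -239$)
$y = -147$ ($y = -31 - \left(30 + 86\right) = -31 - 116 = -147$)
$\sqrt{Z + y} = \sqrt{-239 - 147} = \sqrt{-386} = i \sqrt{386}$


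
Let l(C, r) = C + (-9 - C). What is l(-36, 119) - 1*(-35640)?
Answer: 35631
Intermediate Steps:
l(C, r) = -9
l(-36, 119) - 1*(-35640) = -9 - 1*(-35640) = -9 + 35640 = 35631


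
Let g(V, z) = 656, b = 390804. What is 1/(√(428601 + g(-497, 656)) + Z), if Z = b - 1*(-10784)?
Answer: 401588/161272492487 - √429257/161272492487 ≈ 2.4861e-6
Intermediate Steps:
Z = 401588 (Z = 390804 - 1*(-10784) = 390804 + 10784 = 401588)
1/(√(428601 + g(-497, 656)) + Z) = 1/(√(428601 + 656) + 401588) = 1/(√429257 + 401588) = 1/(401588 + √429257)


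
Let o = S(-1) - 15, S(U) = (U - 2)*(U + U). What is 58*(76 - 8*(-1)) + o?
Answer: 4863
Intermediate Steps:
S(U) = 2*U*(-2 + U) (S(U) = (-2 + U)*(2*U) = 2*U*(-2 + U))
o = -9 (o = 2*(-1)*(-2 - 1) - 15 = 2*(-1)*(-3) - 15 = 6 - 15 = -9)
58*(76 - 8*(-1)) + o = 58*(76 - 8*(-1)) - 9 = 58*(76 + 8) - 9 = 58*84 - 9 = 4872 - 9 = 4863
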